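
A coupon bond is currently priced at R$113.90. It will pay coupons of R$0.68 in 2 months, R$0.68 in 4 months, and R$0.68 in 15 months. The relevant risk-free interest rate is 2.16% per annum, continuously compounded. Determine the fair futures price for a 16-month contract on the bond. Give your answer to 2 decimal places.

R$115.15

PV(coupons) I = 0.68·e^(−0.0216·2/12) + 0.68·e^(−0.0216·4/12) + 0.68·e^(−0.0216·15/12)
I = 0.6776 + 0.6751 + 0.6619 = 2.0146
F = (S − I)·e^(rT) = (113.90 − 2.0146) · e^(0.0216·16/12)
= 111.8854 · e^0.028800 = 111.8854 × 1.029219 = R$115.15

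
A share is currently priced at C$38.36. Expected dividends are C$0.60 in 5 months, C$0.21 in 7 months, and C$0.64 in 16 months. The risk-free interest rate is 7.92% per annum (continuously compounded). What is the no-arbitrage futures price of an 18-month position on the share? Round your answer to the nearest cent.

PV(dividends) I = 0.60·e^(−0.0792·5/12) + 0.21·e^(−0.0792·7/12) + 0.64·e^(−0.0792·16/12)
I = 0.5805 + 0.2005 + 0.5759 = 1.3569
F = (S − I)·e^(rT) = (38.36 − 1.3569) · e^(0.0792·18/12)
= 37.0031 · e^0.118800 = 37.0031 × 1.126145 = C$41.67

C$41.67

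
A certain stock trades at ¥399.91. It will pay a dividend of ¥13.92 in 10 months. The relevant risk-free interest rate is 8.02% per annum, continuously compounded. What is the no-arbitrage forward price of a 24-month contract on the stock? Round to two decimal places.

¥454.20

PV(dividends) I = 13.92·e^(−0.0802·10/12)
I = 13.0201
F = (S − I)·e^(rT) = (399.91 − 13.0201) · e^(0.0802·24/12)
= 386.8899 · e^0.160400 = 386.8899 × 1.173980 = ¥454.20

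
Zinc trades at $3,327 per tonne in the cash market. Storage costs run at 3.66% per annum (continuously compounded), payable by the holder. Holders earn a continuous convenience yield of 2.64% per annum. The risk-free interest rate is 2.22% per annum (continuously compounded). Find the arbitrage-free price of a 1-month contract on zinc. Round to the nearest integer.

Net carry = r + u − y = 0.0222 + 0.0366 − 0.0264 = 0.0324
F = S·e^((r+u−y)T) = 3327 · e^(0.0324 × 1/12) = 3327 · e^0.002700
= 3327 × 1.002704 = $3,336 per tonne

$3,336 per tonne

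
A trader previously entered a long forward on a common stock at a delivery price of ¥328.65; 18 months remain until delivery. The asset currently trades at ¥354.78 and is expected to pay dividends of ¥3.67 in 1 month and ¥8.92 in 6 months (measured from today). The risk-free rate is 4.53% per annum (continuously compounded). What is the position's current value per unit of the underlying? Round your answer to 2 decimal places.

¥35.34

PV(remaining dividends) I = 3.67·e^(−0.0453·1/12) + 8.92·e^(−0.0453·6/12) = 12.3764
Current forward F = (S − I)·e^(rT) = (354.78 − 12.3764)·e^(0.0453·18/12) = 342.4036 × 1.070312 = 366.4787
Value (long) = (F − K)·e^(−rT) = (366.4787 − 328.65) × 0.934307 = 35.3436
Value = ¥35.34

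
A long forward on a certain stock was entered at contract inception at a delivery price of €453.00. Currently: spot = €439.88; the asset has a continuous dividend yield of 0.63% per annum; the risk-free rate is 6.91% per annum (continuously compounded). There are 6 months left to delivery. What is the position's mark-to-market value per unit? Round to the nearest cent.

€0.88

Current fair forward for the remaining 6 months: F = S·e^((r − q)·T), (r − q) = 0.0691 − 0.0063 = 0.0628
F = 439.88 · e^(0.0628 × 6/12) = 439.88 × 1.031898 = 453.9113
Value of long forward = (F − K)·e^(−rT) = (453.9113 − 453.00) · e^(−0.0691·6/12)
= 0.9113 × 0.966040 = 0.88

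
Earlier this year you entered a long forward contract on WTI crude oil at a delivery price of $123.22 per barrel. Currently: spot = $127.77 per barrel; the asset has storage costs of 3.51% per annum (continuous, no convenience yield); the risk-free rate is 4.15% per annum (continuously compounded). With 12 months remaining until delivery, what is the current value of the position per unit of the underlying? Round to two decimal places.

$14.12 per barrel

Current fair forward for the remaining 12 months: F = S·e^((r + u)·T), (r + u) = 0.0415 + 0.0351 = 0.0766
F = 127.77 · e^(0.0766 × 12/12) = 127.77 × 1.079610 = 137.9418
Value of long forward = (F − K)·e^(−rT) = (137.9418 − 123.22) · e^(−0.0415·12/12)
= 14.7218 × 0.959349 = 14.12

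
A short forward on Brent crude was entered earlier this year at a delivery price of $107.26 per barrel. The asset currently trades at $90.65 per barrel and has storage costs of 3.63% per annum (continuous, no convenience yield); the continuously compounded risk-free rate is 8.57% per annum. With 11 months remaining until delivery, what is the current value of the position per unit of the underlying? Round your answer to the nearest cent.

$5.44 per barrel

Current fair forward for the remaining 11 months: F = S·e^((r + u)·T), (r + u) = 0.0857 + 0.0363 = 0.1220
F = 90.65 · e^(0.1220 × 11/12) = 90.65 × 1.118326 = 101.3763
Value of long forward = (F − K)·e^(−rT) = (101.3763 − 107.26) · e^(−0.0857·11/12)
= -5.8837 × 0.924448 = -5.44
Short position value = −(long value) = $5.44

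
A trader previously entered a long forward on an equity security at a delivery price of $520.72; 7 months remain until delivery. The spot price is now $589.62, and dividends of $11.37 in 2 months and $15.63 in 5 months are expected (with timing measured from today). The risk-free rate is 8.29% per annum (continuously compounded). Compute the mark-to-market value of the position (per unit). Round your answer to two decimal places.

$67.17

PV(remaining dividends) I = 11.37·e^(−0.0829·2/12) + 15.63·e^(−0.0829·5/12) = 26.3133
Current forward F = (S − I)·e^(rT) = (589.62 − 26.3133)·e^(0.0829·7/12) = 563.3067 × 1.049547 = 591.2169
Value (long) = (F − K)·e^(−rT) = (591.2169 − 520.72) × 0.952792 = 67.1689
Value = $67.17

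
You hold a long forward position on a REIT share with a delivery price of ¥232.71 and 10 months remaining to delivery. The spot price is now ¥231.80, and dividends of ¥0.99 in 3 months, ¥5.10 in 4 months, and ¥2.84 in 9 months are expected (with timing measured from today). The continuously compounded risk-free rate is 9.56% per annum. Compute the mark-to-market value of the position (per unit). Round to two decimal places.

PV(remaining dividends) I = 0.99·e^(−0.0956·3/12) + 5.10·e^(−0.0956·4/12) + 2.84·e^(−0.0956·9/12) = 8.5502
Current forward F = (S − I)·e^(rT) = (231.80 − 8.5502)·e^(0.0956·10/12) = 223.2498 × 1.082926 = 241.7630
Value (long) = (F − K)·e^(−rT) = (241.7630 − 232.71) × 0.923424 = 8.3598
Value = ¥8.36

¥8.36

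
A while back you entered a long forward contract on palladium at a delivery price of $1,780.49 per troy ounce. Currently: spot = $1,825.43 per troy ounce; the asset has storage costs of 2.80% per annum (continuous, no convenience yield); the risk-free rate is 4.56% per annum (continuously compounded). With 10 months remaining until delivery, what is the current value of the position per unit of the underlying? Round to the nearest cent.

$154.42 per troy ounce

Current fair forward for the remaining 10 months: F = S·e^((r + u)·T), (r + u) = 0.0456 + 0.0280 = 0.0736
F = 1825.43 · e^(0.0736 × 10/12) = 1825.43 × 1.06325327 = 1940.8944
Value of long forward = (F − K)·e^(−rT) = (1940.8944 − 1780.49) · e^(−0.0456·10/12)
= 160.4044 × 0.96271294 = 154.42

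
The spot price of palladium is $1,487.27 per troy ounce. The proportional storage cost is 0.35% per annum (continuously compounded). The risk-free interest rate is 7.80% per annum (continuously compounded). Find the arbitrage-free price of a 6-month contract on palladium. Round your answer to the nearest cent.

$1,549.13 per troy ounce

Net carry = r + u − y = 0.0780 + 0.0035 − 0.0000 = 0.0815
F = S·e^((r+u−y)T) = 1487.27 · e^(0.0815 × 6/12) = 1487.27 · e^0.04075000
= 1487.27 × 1.04159168 = $1,549.13 per troy ounce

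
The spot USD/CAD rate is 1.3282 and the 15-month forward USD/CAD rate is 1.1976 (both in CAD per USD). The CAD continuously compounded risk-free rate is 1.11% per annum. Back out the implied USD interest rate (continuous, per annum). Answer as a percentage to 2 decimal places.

F = S·e^((r_CAD − r_USD)T) ⇒ r_USD = r_CAD − ln(F/S)/T
ln(1.1976/1.3282) = -0.103505; /(15/12) = -0.082804
r_USD = 0.0111 + 0.082804 = 0.093904
r_USD = 9.39%

9.39%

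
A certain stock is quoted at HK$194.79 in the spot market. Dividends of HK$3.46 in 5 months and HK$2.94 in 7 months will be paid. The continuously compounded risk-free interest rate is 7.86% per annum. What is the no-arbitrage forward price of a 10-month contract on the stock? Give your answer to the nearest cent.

PV(dividends) I = 3.46·e^(−0.0786·5/12) + 2.94·e^(−0.0786·7/12)
I = 3.3485 + 2.8082 = 6.1567
F = (S − I)·e^(rT) = (194.79 − 6.1567) · e^(0.0786·10/12)
= 188.6333 · e^0.065500 = 188.6333 × 1.067693 = HK$201.40

HK$201.40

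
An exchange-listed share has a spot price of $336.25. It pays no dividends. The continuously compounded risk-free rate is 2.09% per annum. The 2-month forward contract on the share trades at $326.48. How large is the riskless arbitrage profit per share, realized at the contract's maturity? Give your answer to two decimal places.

$10.94 per share

Fair forward: F* = S·e^(carry·T), with carry = r = 0.0209
F* = 336.25 · e^(0.0209 × 2/12) = 336.25 · e^0.003483 = 336.25 × 1.003489 = $337.4232
Market $326.48 < fair $337.4232: forward underpriced → reverse cash-and-carry (short spot, go long the forward).
At maturity, profit = |F_mkt − F*| = |326.48 − 337.4232| = $10.94 per share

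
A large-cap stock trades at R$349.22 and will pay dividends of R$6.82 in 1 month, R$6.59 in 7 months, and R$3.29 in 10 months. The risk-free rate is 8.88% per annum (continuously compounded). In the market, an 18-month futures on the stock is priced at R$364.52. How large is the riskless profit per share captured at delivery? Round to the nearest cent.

PV(dividends) I = 6.82·e^(−0.0888·1/12) + 6.59·e^(−0.0888·7/12) + 3.29·e^(−0.0888·10/12) = 16.0824
Fair futures F* = (S − I)·e^(rT) = (349.22 − 16.0824)·e^0.133200 = 333.1376 × 1.142478 = 380.6024
Market R$364.52 < fair 380.6024: forward underpriced → reverse cash-and-carry (short the stock, invest proceeds at r, pay the dividends, go long the forward).
Profit at T = |F_mkt − F*| = |364.52 − 380.6024| = R$16.08 per share

R$16.08 per share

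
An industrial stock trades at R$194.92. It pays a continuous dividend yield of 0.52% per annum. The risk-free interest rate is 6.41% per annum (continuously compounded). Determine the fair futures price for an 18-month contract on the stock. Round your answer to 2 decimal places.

R$212.92

F = S·e^((r − q)T) = 194.92 · e^((0.0641 − 0.0052) × 18/12)
= 194.92 · e^0.088350 = 194.92 × 1.092370
F = R$212.92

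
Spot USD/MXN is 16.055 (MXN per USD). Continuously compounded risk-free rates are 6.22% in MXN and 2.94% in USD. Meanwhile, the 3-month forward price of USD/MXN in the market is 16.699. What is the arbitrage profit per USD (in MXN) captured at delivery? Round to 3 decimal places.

Fair forward: F* = S·e^(carry·T), with carry = (r_MXN − r_USD) = 0.0622 − 0.0294 = 0.0328
F* = 16.055 · e^(0.0328 × 3/12) = 16.055 · e^0.008200 = 16.055 × 1.008234 = 16.1872
Market 16.699 > fair 16.1872: forward overpriced → cash-and-carry (buy spot, short the forward).
At maturity, profit = |F_mkt − F*| = |16.699 − 16.1872| = 0.512 per USD (in MXN)

0.512 per USD (in MXN)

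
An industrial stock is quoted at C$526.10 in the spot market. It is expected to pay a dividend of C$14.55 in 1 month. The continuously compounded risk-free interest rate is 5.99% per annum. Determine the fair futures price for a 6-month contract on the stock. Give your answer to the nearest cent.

C$527.18

PV(dividends) I = 14.55·e^(−0.0599·1/12)
I = 14.4776
F = (S − I)·e^(rT) = (526.10 − 14.4776) · e^(0.0599·6/12)
= 511.6224 · e^0.029950 = 511.6224 × 1.030403 = C$527.18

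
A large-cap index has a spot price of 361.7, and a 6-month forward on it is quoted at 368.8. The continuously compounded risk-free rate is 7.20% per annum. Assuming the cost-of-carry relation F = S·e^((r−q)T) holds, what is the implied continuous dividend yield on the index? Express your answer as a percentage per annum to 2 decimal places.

3.31%

From F = S·e^((r−q)T): (r − q) = ln(F/S)/T
ln(368.8/361.7) = ln(1.019630) = 0.019440
(r − q) = 0.019440 / (6/12) = 0.038880
q = r − ln(F/S)/T = 0.0720 − 0.038880 = 0.033120
q = 3.31%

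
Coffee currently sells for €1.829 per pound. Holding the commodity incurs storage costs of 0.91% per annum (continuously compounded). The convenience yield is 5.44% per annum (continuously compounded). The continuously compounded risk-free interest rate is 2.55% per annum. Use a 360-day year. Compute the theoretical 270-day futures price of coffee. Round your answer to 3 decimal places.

Net carry = r + u − y = 0.0255 + 0.0091 − 0.0544 = -0.0198
F = S·e^((r+u−y)T) = 1.829 · e^(-0.0198 × 270/360) = 1.829 · e^-0.014850
= 1.829 × 0.985260 = €1.802 per pound

€1.802 per pound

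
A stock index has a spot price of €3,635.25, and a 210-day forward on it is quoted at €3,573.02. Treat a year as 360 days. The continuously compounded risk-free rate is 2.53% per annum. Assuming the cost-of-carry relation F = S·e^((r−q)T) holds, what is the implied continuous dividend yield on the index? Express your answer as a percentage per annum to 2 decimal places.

5.49%

From F = S·e^((r−q)T): (r − q) = ln(F/S)/T
ln(3573.02/3635.25) = ln(0.982882) = -0.017266
(r − q) = -0.017266 / (210/360) = -0.029599
q = r − ln(F/S)/T = 0.0253 + 0.029599 = 0.054899
q = 5.49%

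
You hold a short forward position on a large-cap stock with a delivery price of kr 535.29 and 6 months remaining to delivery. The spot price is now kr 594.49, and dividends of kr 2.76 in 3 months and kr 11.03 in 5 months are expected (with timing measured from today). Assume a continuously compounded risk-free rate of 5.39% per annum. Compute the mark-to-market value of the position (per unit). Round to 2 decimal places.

PV(remaining dividends) I = 2.76·e^(−0.0539·3/12) + 11.03·e^(−0.0539·5/12) = 13.5081
Current forward F = (S − I)·e^(rT) = (594.49 − 13.5081)·e^(0.0539·6/12) = 580.9819 × 1.027316 = 596.8520
Value (long) = (F − K)·e^(−rT) = (596.8520 − 535.29) × 0.973410 = 59.9251
Short position value = −(long value) = -kr 59.93

-kr 59.93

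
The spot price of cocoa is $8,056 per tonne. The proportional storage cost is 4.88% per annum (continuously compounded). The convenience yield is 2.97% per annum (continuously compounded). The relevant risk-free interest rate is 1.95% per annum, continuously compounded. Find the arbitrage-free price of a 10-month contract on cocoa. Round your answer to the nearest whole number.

Net carry = r + u − y = 0.0195 + 0.0488 − 0.0297 = 0.0386
F = S·e^((r+u−y)T) = 8056 · e^(0.0386 × 10/12) = 8056 · e^0.032167
= 8056 × 1.032690 = $8,319 per tonne

$8,319 per tonne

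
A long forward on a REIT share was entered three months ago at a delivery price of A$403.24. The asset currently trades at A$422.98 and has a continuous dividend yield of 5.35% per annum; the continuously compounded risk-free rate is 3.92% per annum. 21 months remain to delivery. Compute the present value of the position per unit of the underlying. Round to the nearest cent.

Current fair forward for the remaining 21 months: F = S·e^((r − q)·T), (r − q) = 0.0392 − 0.0535 = -0.0143
F = 422.98 · e^(-0.0143 × 21/12) = 422.98 × 0.975286 = 412.5265
Value of long forward = (F − K)·e^(−rT) = (412.5265 − 403.24) · e^(−0.0392·21/12)
= 9.2865 × 0.933700 = 8.67

A$8.67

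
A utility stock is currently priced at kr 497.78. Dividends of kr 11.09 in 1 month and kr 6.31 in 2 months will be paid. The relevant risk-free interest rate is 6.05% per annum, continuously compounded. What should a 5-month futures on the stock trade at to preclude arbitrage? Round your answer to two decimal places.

kr 492.77

PV(dividends) I = 11.09·e^(−0.0605·1/12) + 6.31·e^(−0.0605·2/12)
I = 11.0342 + 6.2467 = 17.2809
F = (S − I)·e^(rT) = (497.78 − 17.2809) · e^(0.0605·5/12)
= 480.4991 · e^0.025208 = 480.4991 × 1.025528 = kr 492.77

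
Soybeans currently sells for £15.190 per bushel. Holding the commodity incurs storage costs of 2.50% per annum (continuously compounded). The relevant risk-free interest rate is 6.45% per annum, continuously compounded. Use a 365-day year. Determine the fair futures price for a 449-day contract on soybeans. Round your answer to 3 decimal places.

Net carry = r + u − y = 0.0645 + 0.0250 − 0.0000 = 0.0895
F = S·e^((r+u−y)T) = 15.190 · e^(0.0895 × 449/365) = 15.190 · e^0.110097
= 15.190 × 1.116386 = £16.958 per bushel

£16.958 per bushel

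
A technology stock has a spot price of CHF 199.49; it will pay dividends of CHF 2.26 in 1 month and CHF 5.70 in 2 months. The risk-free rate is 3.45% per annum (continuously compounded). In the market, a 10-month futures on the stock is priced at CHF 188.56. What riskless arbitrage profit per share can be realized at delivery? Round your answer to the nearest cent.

PV(dividends) I = 2.26·e^(−0.0345·1/12) + 5.70·e^(−0.0345·2/12) = 7.9208
Fair futures F* = (S − I)·e^(rT) = (199.49 − 7.9208)·e^0.028750 = 191.5692 × 1.029167 = 197.1567
Market CHF 188.56 < fair 197.1567: forward underpriced → reverse cash-and-carry (short the stock, invest proceeds at r, pay the dividends, go long the forward).
Profit at T = |F_mkt − F*| = |188.56 − 197.1567| = CHF 8.60 per share

CHF 8.60 per share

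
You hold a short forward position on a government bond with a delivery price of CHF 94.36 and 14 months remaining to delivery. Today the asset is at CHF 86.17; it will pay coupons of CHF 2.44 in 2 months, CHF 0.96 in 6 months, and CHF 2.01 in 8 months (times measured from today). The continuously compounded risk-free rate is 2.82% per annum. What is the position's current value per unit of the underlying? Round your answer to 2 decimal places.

PV(remaining coupons) I = 2.44·e^(−0.0282·2/12) + 0.96·e^(−0.0282·6/12) + 2.01·e^(−0.0282·8/12) = 5.3477
Current forward F = (S − I)·e^(rT) = (86.17 − 5.3477)·e^(0.0282·14/12) = 80.8223 × 1.033447 = 83.5256
Value (long) = (F − K)·e^(−rT) = (83.5256 − 94.36) × 0.967635 = -10.4837
Short position value = −(long value) = CHF 10.48

CHF 10.48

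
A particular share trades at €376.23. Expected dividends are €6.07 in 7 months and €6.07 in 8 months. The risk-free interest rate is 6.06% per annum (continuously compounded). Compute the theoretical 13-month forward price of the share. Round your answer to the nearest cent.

PV(dividends) I = 6.07·e^(−0.0606·7/12) + 6.07·e^(−0.0606·8/12)
I = 5.8592 + 5.8297 = 11.6889
F = (S − I)·e^(rT) = (376.23 − 11.6889) · e^(0.0606·13/12)
= 364.5411 · e^0.065650 = 364.5411 × 1.067853 = €389.28

€389.28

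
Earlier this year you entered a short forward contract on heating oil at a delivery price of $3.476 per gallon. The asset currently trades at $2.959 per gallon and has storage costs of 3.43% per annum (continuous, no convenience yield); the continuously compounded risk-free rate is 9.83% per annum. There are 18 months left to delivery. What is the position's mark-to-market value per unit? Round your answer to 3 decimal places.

Current fair forward for the remaining 18 months: F = S·e^((r + u)·T), (r + u) = 0.0983 + 0.0343 = 0.1326
F = 2.959 · e^(0.1326 × 18/12) = 2.959 × 1.220060 = 3.6102
Value of long forward = (F − K)·e^(−rT) = (3.6102 − 3.476) · e^(−0.0983·18/12)
= 0.1342 × 0.862906 = 0.116
Short position value = −(long value) = -$0.116

-$0.116 per gallon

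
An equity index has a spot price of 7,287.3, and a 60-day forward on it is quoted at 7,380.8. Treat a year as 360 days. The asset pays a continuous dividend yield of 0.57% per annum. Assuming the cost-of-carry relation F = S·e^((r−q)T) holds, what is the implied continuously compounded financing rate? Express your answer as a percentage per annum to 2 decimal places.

From F = S·e^((r−q)T): (r − q) = ln(F/S)/T
ln(7380.8/7287.3) = ln(1.012831) = 0.012749
(r − q) = 0.012749 / (60/360) = 0.076494
r = ln(F/S)/T + q = 0.076494 + 0.0057 = 0.082194
r = 8.22%

8.22%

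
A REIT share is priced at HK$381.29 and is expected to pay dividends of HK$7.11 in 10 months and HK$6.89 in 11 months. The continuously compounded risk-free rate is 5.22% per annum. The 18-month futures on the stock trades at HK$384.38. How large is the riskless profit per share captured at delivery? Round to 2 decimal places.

HK$13.50 per share

PV(dividends) I = 7.11·e^(−0.0522·10/12) + 6.89·e^(−0.0522·11/12) = 13.3754
Fair futures F* = (S − I)·e^(rT) = (381.29 − 13.3754)·e^0.078300 = 367.9146 × 1.081447 = 397.8801
Market HK$384.38 < fair 397.8801: forward underpriced → reverse cash-and-carry (short the stock, invest proceeds at r, pay the dividends, go long the forward).
Profit at T = |F_mkt − F*| = |384.38 − 397.8801| = HK$13.50 per share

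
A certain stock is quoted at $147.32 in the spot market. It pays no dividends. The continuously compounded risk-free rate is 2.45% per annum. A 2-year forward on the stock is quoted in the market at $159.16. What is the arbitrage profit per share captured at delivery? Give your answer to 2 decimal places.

Fair forward: F* = S·e^(carry·T), with carry = r = 0.0245
F* = 147.32 · e^(0.0245 × 2) = 147.32 · e^0.049000 = 147.32 × 1.050220 = $154.7184
Market $159.16 > fair $154.7184: forward overpriced → cash-and-carry (buy spot, short the forward).
At maturity, profit = |F_mkt − F*| = |159.16 − 154.7184| = $4.44 per share

$4.44 per share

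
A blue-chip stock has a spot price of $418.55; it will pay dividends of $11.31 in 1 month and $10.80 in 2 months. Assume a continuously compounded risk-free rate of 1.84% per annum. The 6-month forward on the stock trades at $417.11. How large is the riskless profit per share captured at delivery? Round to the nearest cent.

$16.96 per share

PV(dividends) I = 11.31·e^(−0.0184·1/12) + 10.80·e^(−0.0184·2/12) = 22.0596
Fair forward F* = (S − I)·e^(rT) = (418.55 − 22.0596)·e^0.009200 = 396.4904 × 1.009242 = 400.1548
Market $417.11 > fair 400.1548: forward overpriced → cash-and-carry (borrow at r, buy the stock and collect the dividends, short the forward).
Profit at T = |F_mkt − F*| = |417.11 − 400.1548| = $16.96 per share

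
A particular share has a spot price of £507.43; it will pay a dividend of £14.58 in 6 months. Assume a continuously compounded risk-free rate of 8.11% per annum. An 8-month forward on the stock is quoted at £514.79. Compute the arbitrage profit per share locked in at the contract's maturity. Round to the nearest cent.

£6.05 per share

PV(dividends) I = 14.58·e^(−0.0811·6/12) = 14.0006
Fair forward F* = (S − I)·e^(rT) = (507.43 − 14.0006)·e^0.054067 = 493.4294 × 1.055555 = 520.8419
Market £514.79 < fair 520.8419: forward underpriced → reverse cash-and-carry (short the stock, invest proceeds at r, pay the dividends, go long the forward).
Profit at T = |F_mkt − F*| = |514.79 − 520.8419| = £6.05 per share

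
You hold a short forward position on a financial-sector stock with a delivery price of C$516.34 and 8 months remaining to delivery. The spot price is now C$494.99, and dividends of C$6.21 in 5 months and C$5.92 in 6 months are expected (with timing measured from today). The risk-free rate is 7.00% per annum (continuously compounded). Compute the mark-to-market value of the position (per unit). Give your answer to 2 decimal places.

PV(remaining dividends) I = 6.21·e^(−0.0700·5/12) + 5.92·e^(−0.0700·6/12) = 11.7479
Current forward F = (S − I)·e^(rT) = (494.99 − 11.7479)·e^(0.0700·8/12) = 483.2421 × 1.047773 = 506.3280
Value (long) = (F − K)·e^(−rT) = (506.3280 − 516.34) × 0.954405 = -9.5555
Short position value = −(long value) = C$9.56

C$9.56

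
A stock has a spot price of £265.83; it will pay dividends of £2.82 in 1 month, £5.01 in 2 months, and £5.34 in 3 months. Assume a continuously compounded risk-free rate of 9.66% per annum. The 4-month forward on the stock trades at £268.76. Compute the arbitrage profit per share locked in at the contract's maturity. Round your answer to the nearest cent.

PV(dividends) I = 2.82·e^(−0.0966·1/12) + 5.01·e^(−0.0966·2/12) + 5.34·e^(−0.0966·3/12) = 12.9400
Fair forward F* = (S − I)·e^(rT) = (265.83 − 12.9400)·e^0.032200 = 252.8900 × 1.032724 = 261.1656
Market £268.76 > fair 261.1656: forward overpriced → cash-and-carry (borrow at r, buy the stock and collect the dividends, short the forward).
Profit at T = |F_mkt − F*| = |268.76 − 261.1656| = £7.59 per share

£7.59 per share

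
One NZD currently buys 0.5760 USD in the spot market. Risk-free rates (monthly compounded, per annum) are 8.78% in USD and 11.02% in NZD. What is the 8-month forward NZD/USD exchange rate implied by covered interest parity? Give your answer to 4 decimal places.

0.5675

By covered interest parity, F = S · (1+r_USD/12)^(12T) / (1+r_NZD/12)^(12T)
= 0.5760 × 1.060054 / 1.075872 = 0.5760 × 0.985298
F = 0.5675 USD per NZD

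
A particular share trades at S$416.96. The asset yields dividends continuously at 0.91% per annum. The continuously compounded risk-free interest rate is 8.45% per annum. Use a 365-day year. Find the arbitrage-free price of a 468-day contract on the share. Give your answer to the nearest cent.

F = S·e^((r − q)T) = 416.96 · e^((0.0845 − 0.0091) × 468/365)
= 416.96 · e^0.096677 = 416.96 × 1.101505
F = S$459.28

S$459.28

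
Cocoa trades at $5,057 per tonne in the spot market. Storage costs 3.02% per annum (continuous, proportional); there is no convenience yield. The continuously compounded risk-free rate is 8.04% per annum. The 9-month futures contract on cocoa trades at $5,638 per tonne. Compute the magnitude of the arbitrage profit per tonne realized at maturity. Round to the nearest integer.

$144 per tonne

Fair futures: F* = S·e^(carry·T), with carry = (r + u) = 0.0804 + 0.0302 = 0.1106
F* = 5057 · e^(0.1106 × 9/12) = 5057 · e^0.082950 = 5057 × 1.086487 = $5494.3648
Market $5638 > fair $5494.3648: forward overpriced → cash-and-carry (buy spot, short the forward).
At maturity, profit = |F_mkt − F*| = |5638 − 5494.3648| = $144 per tonne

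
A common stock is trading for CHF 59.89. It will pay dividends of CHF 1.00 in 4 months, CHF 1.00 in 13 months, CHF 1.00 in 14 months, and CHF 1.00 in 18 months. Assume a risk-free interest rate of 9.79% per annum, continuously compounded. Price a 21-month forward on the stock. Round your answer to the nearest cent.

CHF 66.78

PV(dividends) I = 1.00·e^(−0.0979·4/12) + 1.00·e^(−0.0979·13/12) + 1.00·e^(−0.0979·14/12) + 1.00·e^(−0.0979·18/12)
I = 0.9679 + 0.8994 + 0.8921 + 0.8634 = 3.6228
F = (S − I)·e^(rT) = (59.89 − 3.6228) · e^(0.0979·21/12)
= 56.2672 · e^0.171325 = 56.2672 × 1.186876 = CHF 66.78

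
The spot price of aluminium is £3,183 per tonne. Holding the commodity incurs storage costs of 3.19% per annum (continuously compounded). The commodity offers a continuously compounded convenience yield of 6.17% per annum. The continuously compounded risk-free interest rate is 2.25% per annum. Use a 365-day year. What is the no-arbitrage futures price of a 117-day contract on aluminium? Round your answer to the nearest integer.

£3,176 per tonne

Net carry = r + u − y = 0.0225 + 0.0319 − 0.0617 = -0.0073
F = S·e^((r+u−y)T) = 3183 · e^(-0.0073 × 117/365) = 3183 · e^-0.002340
= 3183 × 0.997663 = £3,176 per tonne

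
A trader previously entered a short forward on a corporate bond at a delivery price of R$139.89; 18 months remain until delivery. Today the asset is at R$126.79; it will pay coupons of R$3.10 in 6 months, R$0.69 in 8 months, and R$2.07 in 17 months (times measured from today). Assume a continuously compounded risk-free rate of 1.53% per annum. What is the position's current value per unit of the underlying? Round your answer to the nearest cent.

R$15.71

PV(remaining coupons) I = 3.10·e^(−0.0153·6/12) + 0.69·e^(−0.0153·8/12) + 2.07·e^(−0.0153·17/12) = 5.7850
Current forward F = (S − I)·e^(rT) = (126.79 − 5.7850)·e^(0.0153·18/12) = 121.0050 × 1.023215 = 123.8141
Value (long) = (F − K)·e^(−rT) = (123.8141 − 139.89) × 0.977311 = -15.7112
Short position value = −(long value) = R$15.71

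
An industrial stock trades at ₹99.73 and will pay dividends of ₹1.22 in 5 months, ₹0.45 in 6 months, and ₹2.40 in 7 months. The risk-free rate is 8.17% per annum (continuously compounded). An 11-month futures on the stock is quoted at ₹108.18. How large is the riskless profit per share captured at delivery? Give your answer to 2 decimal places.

₹4.90 per share

PV(dividends) I = 1.22·e^(−0.0817·5/12) + 0.45·e^(−0.0817·6/12) + 2.40·e^(−0.0817·7/12) = 3.8995
Fair futures F* = (S − I)·e^(rT) = (99.73 − 3.8995)·e^0.074892 = 95.8305 × 1.077768 = 103.2830
Market ₹108.18 > fair 103.2830: forward overpriced → cash-and-carry (borrow at r, buy the stock and collect the dividends, short the forward).
Profit at T = |F_mkt − F*| = |108.18 − 103.2830| = ₹4.90 per share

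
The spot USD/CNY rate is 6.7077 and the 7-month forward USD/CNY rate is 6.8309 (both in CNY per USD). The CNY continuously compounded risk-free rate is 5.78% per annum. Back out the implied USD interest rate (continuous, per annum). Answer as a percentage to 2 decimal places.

F = S·e^((r_CNY − r_USD)T) ⇒ r_USD = r_CNY − ln(F/S)/T
ln(6.8309/6.7077) = 0.018200; /(7/12) = 0.031200
r_USD = 0.0578 − 0.031200 = 0.026600
r_USD = 2.66%

2.66%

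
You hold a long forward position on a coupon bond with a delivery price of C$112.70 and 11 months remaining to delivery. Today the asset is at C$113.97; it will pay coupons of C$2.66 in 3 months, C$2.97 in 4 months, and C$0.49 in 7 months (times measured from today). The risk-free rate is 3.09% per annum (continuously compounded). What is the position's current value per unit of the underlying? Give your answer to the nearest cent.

PV(remaining coupons) I = 2.66·e^(−0.0309·3/12) + 2.97·e^(−0.0309·4/12) + 0.49·e^(−0.0309·7/12) = 6.0603
Current forward F = (S − I)·e^(rT) = (113.97 − 6.0603)·e^(0.0309·11/12) = 107.9097 × 1.028730 = 111.0099
Value (long) = (F − K)·e^(−rT) = (111.0099 − 112.70) × 0.972072 = -1.6429
Value = -C$1.64

-C$1.64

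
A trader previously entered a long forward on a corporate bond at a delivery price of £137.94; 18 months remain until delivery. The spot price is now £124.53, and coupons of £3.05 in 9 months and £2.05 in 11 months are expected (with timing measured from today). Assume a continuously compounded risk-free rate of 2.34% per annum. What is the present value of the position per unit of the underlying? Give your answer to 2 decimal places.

-£13.66

PV(remaining coupons) I = 3.05·e^(−0.0234·9/12) + 2.05·e^(−0.0234·11/12) = 5.0034
Current forward F = (S − I)·e^(rT) = (124.53 − 5.0034)·e^(0.0234·18/12) = 119.5266 × 1.035723 = 123.7964
Value (long) = (F − K)·e^(−rT) = (123.7964 − 137.94) × 0.965509 = -13.6558
Value = -£13.66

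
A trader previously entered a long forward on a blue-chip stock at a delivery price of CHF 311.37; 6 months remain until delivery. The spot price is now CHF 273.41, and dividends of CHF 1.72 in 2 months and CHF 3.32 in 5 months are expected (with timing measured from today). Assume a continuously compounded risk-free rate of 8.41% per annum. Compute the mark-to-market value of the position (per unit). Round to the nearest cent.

PV(remaining dividends) I = 1.72·e^(−0.0841·2/12) + 3.32·e^(−0.0841·5/12) = 4.9017
Current forward F = (S − I)·e^(rT) = (273.41 − 4.9017)·e^(0.0841·6/12) = 268.5083 × 1.042947 = 280.0399
Value (long) = (F − K)·e^(−rT) = (280.0399 − 311.37) × 0.958822 = -30.0400
Value = -CHF 30.04

-CHF 30.04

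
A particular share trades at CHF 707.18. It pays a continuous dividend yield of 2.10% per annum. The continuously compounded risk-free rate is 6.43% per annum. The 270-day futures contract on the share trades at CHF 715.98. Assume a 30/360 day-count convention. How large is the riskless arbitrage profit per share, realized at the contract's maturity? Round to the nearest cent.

CHF 14.54 per share

Fair futures: F* = S·e^(carry·T), with carry = (r − q) = 0.0643 − 0.0210 = 0.0433
F* = 707.18 · e^(0.0433 × 270/360) = 707.18 · e^0.032475 = 707.18 × 1.033008 = CHF 730.5226
Market CHF 715.98 < fair CHF 730.5226: forward underpriced → reverse cash-and-carry (short spot, go long the forward).
At maturity, profit = |F_mkt − F*| = |715.98 − 730.5226| = CHF 14.54 per share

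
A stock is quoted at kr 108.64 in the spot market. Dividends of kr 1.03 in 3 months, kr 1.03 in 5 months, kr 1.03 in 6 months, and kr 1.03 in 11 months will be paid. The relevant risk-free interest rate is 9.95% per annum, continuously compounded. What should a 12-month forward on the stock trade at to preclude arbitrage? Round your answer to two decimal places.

PV(dividends) I = 1.03·e^(−0.0995·3/12) + 1.03·e^(−0.0995·5/12) + 1.03·e^(−0.0995·6/12) + 1.03·e^(−0.0995·11/12)
I = 1.0047 + 0.9882 + 0.9800 + 0.9402 = 3.9131
F = (S − I)·e^(rT) = (108.64 − 3.9131) · e^(0.0995·12/12)
= 104.7269 · e^0.099500 = 104.7269 × 1.104618 = kr 115.68

kr 115.68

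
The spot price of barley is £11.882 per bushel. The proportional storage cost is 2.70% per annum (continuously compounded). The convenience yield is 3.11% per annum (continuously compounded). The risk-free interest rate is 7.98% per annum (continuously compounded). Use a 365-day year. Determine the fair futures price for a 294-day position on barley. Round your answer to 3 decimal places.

£12.629 per bushel

Net carry = r + u − y = 0.0798 + 0.0270 − 0.0311 = 0.0757
F = S·e^((r+u−y)T) = 11.882 · e^(0.0757 × 294/365) = 11.882 · e^0.060975
= 11.882 × 1.062872 = £12.629 per bushel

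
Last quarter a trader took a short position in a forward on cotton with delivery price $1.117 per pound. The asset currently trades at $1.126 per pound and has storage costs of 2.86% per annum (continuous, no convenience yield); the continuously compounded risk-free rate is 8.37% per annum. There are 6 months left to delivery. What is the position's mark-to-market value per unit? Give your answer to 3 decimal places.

-$0.071 per pound

Current fair forward for the remaining 6 months: F = S·e^((r + u)·T), (r + u) = 0.0837 + 0.0286 = 0.1123
F = 1.126 · e^(0.1123 × 6/12) = 1.126 × 1.057756 = 1.1910
Value of long forward = (F − K)·e^(−rT) = (1.1910 − 1.117) · e^(−0.0837·6/12)
= 0.0740 × 0.959014 = 0.071
Short position value = −(long value) = -$0.071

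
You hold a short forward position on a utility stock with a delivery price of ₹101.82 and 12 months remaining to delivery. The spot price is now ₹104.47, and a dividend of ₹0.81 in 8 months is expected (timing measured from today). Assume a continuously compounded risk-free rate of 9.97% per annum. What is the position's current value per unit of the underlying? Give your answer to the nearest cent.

PV(remaining dividends) I = 0.81·e^(−0.0997·8/12) = 0.7579
Current forward F = (S − I)·e^(rT) = (104.47 − 0.7579)·e^(0.0997·12/12) = 103.7121 × 1.104839 = 114.5852
Value (long) = (F − K)·e^(−rT) = (114.5852 − 101.82) × 0.905109 = 11.5539
Short position value = −(long value) = -₹11.55

-₹11.55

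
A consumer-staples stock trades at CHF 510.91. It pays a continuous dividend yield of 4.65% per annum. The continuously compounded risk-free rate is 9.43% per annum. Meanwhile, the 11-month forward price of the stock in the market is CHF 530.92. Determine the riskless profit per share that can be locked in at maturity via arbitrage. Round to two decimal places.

Fair forward: F* = S·e^(carry·T), with carry = (r − q) = 0.0943 − 0.0465 = 0.0478
F* = 510.91 · e^(0.0478 × 11/12) = 510.91 · e^0.043817 = 510.91 × 1.044791 = CHF 533.7942
Market CHF 530.92 < fair CHF 533.7942: forward underpriced → reverse cash-and-carry (short spot, go long the forward).
At maturity, profit = |F_mkt − F*| = |530.92 − 533.7942| = CHF 2.87 per share

CHF 2.87 per share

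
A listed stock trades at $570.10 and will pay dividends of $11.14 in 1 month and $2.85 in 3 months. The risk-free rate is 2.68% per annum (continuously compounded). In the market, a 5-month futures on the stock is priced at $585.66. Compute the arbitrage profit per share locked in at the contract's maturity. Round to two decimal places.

$23.26 per share

PV(dividends) I = 11.14·e^(−0.0268·1/12) + 2.85·e^(−0.0268·3/12) = 13.9461
Fair futures F* = (S − I)·e^(rT) = (570.10 − 13.9461)·e^0.011167 = 556.1539 × 1.011230 = 562.3995
Market $585.66 > fair 562.3995: forward overpriced → cash-and-carry (borrow at r, buy the stock and collect the dividends, short the forward).
Profit at T = |F_mkt − F*| = |585.66 − 562.3995| = $23.26 per share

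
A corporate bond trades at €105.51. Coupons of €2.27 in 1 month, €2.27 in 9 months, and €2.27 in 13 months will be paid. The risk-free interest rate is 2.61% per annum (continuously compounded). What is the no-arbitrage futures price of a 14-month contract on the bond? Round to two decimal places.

PV(coupons) I = 2.27·e^(−0.0261·1/12) + 2.27·e^(−0.0261·9/12) + 2.27·e^(−0.0261·13/12)
I = 2.2651 + 2.2260 + 2.2067 = 6.6978
F = (S − I)·e^(rT) = (105.51 − 6.6978) · e^(0.0261·14/12)
= 98.8122 · e^0.030450 = 98.8122 × 1.030918 = €101.87

€101.87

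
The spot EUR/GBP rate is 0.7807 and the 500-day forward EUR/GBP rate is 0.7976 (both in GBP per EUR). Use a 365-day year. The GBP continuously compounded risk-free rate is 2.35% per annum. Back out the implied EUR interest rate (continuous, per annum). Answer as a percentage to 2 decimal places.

F = S·e^((r_GBP − r_EUR)T) ⇒ r_EUR = r_GBP − ln(F/S)/T
ln(0.7976/0.7807) = 0.021416; /(500/365) = 0.015634
r_EUR = 0.0235 − 0.015634 = 0.007866
r_EUR = 0.79%

0.79%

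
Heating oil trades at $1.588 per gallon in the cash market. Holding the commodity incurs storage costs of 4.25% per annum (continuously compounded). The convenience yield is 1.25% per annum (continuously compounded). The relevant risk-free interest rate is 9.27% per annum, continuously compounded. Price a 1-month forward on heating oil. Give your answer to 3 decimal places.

Net carry = r + u − y = 0.0927 + 0.0425 − 0.0125 = 0.1227
F = S·e^((r+u−y)T) = 1.588 · e^(0.1227 × 1/12) = 1.588 · e^0.010225
= 1.588 × 1.010277 = $1.604 per gallon

$1.604 per gallon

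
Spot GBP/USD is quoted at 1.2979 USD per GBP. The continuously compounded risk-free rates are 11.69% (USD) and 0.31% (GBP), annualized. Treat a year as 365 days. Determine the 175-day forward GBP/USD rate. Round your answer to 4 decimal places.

F = S·e^((r_USD − r_GBP)T) = 1.2979 · e^((0.1169 − 0.0031) × 175/365)
= 1.2979 · e^0.054562 = 1.2979 × 1.056078
F = 1.3707 USD per GBP

1.3707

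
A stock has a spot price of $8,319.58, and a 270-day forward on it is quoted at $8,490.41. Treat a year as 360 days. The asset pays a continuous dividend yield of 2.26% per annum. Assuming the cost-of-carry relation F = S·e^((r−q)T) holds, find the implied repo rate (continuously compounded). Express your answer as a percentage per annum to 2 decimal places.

4.97%

From F = S·e^((r−q)T): (r − q) = ln(F/S)/T
ln(8490.41/8319.58) = ln(1.020533) = 0.020325
(r − q) = 0.020325 / (270/360) = 0.027100
r = ln(F/S)/T + q = 0.027100 + 0.0226 = 0.049700
r = 4.97%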